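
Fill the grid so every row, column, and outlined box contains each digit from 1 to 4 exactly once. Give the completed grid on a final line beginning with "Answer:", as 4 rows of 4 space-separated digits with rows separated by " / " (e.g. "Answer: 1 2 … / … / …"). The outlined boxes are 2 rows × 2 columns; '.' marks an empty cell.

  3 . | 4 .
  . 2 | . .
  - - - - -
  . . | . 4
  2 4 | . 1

Step 1. [r1c2∈{1}] r1c2 is down to just 1, so r1c2=1.
Step 2. [r4c3∈{3}] r4c3 has the single candidate 3. So r4c3=3.
Step 3. [r3c1∈{1}] r3c1 has the single candidate 1, so r3c1=1.
Step 4. [r3c3∈{2}] r3c3's peers cover all but 2. So r3c3=2.
Step 5. [r2c3∈{1}] r2c3's peers cover all but 1, so r2c3=1.
Step 6. [r1c4∈{2}] r1c4's peers cover all but 2, so r1c4=2.
Step 7. [r2c1∈{4}] only 4 remains possible at r2c1, so r2c1=4.
Step 8. [r3c2∈{3}] r3c2's peers cover all but 3, so r3c2=3.
Step 9. [r2c4∈{3}] r2c4 has the single candidate 3. So r2c4=3.

Answer: 3 1 4 2 / 4 2 1 3 / 1 3 2 4 / 2 4 3 1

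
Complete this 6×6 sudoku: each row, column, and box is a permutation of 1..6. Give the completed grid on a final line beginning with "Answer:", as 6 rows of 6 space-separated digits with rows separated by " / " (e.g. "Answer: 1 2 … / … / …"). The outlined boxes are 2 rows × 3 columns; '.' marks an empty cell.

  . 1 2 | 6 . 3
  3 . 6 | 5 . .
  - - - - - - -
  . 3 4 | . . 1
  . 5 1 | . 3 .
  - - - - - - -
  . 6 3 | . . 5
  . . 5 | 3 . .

Step 1. [r3c4∈{2}] nothing but 2 survives at r3c4 ⇒ r3c4=2.
Step 2. [r1c5∈{4}] nothing but 4 survives at r1c5, so r1c5=4.
Step 3. [r6c2∈{2,4}] r6c2 is the only open cell in col 2 admitting 2, so r6c2=2.
Step 4. [r5c4∈{1,4}] 1 has one home in col 4: r5c4 ⇒ r5c4=1.
Step 5. [r6c6∈{4,6}] r6c6 is the only open cell in box 6 admitting 4 ⇒ r6c6=4.
Step 6. [r4c6∈{6}] r4c6 is down to just 6, so r4c6=6.
Step 7. [r2c6∈{2}] r2c6's peers cover all but 2, so r2c6=2.
Step 8. [r3c5∈{5}] r3c5's peers cover all but 5 ⇒ r3c5=5.
Step 9. [r2c2∈{4}] r2c2 has the single candidate 4 ⇒ r2c2=4.
Step 10. [r5c1∈{4}] r5c1 has the single candidate 4, so r5c1=4.
Step 11. [r3c1∈{6}] nothing but 6 survives at r3c1, so r3c1=6.
Step 12. [r1c1∈{5}] r1c1's peers cover all but 5, so r1c1=5.
Step 13. [r6c1∈{1}] r6c1 has the single candidate 1, so r6c1=1.
Step 14. [r4c4∈{4}] only 4 remains possible at r4c4, so r4c4=4.
Step 15. [r6c5∈{6}] r6c5 has the single candidate 6 ⇒ r6c5=6.
Step 16. [r4c1∈{2}] only 2 remains possible at r4c1. So r4c1=2.
Step 17. [r2c5∈{1}] nothing but 1 survives at r2c5, so r2c5=1.
Step 18. [r5c5∈{2}] only 2 remains possible at r5c5 ⇒ r5c5=2.

Answer: 5 1 2 6 4 3 / 3 4 6 5 1 2 / 6 3 4 2 5 1 / 2 5 1 4 3 6 / 4 6 3 1 2 5 / 1 2 5 3 6 4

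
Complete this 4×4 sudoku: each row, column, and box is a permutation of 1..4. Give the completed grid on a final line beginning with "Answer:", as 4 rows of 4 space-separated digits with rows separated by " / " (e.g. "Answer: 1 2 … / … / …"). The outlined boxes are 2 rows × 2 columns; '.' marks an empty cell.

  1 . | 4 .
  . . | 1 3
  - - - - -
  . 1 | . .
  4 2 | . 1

Step 1. [r3c3∈{2,3}] col 3 places 2 nowhere but r3c3. So r3c3=2.
Step 2. [r2c1∈{2}] r2c1 is down to just 2, so r2c1=2.
Step 3. [r2c2∈{4}] r2c2's peers cover all but 4. So r2c2=4.
Step 4. [r3c1∈{3}] r3c1's peers cover all but 3, so r3c1=3.
Step 5. [r1c4∈{2}] r1c4 has the single candidate 2 ⇒ r1c4=2.
Step 6. [r1c2∈{3}] nothing but 3 survives at r1c2. So r1c2=3.
Step 7. [r3c4∈{4}] r3c4's peers cover all but 4. So r3c4=4.
Step 8. [r4c3∈{3}] nothing but 3 survives at r4c3 ⇒ r4c3=3.

Answer: 1 3 4 2 / 2 4 1 3 / 3 1 2 4 / 4 2 3 1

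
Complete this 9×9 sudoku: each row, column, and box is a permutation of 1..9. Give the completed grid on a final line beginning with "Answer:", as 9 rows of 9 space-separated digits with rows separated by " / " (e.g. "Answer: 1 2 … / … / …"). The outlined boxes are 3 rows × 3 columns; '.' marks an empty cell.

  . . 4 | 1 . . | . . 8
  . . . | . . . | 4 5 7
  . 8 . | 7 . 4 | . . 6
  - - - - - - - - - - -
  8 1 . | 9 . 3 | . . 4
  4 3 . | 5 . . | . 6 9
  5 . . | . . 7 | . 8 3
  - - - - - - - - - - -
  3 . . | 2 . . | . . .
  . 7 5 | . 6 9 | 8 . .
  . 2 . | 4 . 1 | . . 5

Step 1. [r4c5∈{2}] r4c5 is down to just 2. So r4c5=2.
Step 2. [r4c3∈{6,7}] r4c3 is the only open cell in row 4 admitting 6 ⇒ r4c3=6.
Step 3. [r3c5∈{3,5,9}] row 3 places 5 nowhere but r3c5. So r3c5=5.
Step 4. [r7c9∈{1}] r7c9's peers cover all but 1. So r7c9=1.
Step 5. [r3c8∈{1,2,3,9}] across col 8, 1 lands solely at r3c8. So r3c8=1.
Step 6. [r2c4∈{3,6,8}] r2c4 is the only open cell in col 4 admitting 8, so r2c4=8.
Step 7. [r6c2∈{9}] r6c2 is down to just 9 ⇒ r6c2=9.
Step 8. [r2c2∈{6}] r2c2 is down to just 6, so r2c2=6.
Step 9. [r2c3∈{1,2,3,9}] 1 has one home in col 3: r2c3, so r2c3=1.
Step 10. [r4c8∈{7}] r4c8 is down to just 7, so r4c8=7.
Step 11. [r8c8∈{2,3,4}] r8c8 is the only open cell in row 8 admitting 4. So r8c8=4.
Step 12. [r1c8∈{2,3,9}] in col 8, 2 fits only at r1c8. So r1c8=2.
Step 13. [r7c8∈{9}] r7c8's peers cover all but 9. So r7c8=9.
Step 14. [r7c3∈{8}] nothing but 8 survives at r7c3. So r7c3=8.
Step 15. [r3c3∈{2,3,9}] r3c3 is the only open cell in col 3 admitting 3 ⇒ r3c3=3.
Step 16. [r1c7∈{3,9}] 3 has one home in box 3: r1c7, so r1c7=3.
Step 17. [r9c5∈{3,7,8}] across row 9, 8 lands solely at r9c5. So r9c5=8.
Step 18. [r6c3∈{2}] r6c3 is down to just 2 ⇒ r6c3=2.
Step 19. [r7c7∈{6,7}] r7c7 is the only open cell in row 7 admitting 6 ⇒ r7c7=6.
Step 20. [r5c5∈{1}] r5c5 has the single candidate 1, so r5c5=1.
Step 21. [r1c5∈{9}] nothing but 9 survives at r1c5. So r1c5=9.
Step 22. [r2c1∈{2,9}] 9 has one home in row 2: r2c1 ⇒ r2c1=9.
Step 23. [r6c7∈{1}] only 1 remains possible at r6c7, so r6c7=1.
Step 24. [r9c8∈{3}] r9c8's peers cover all but 3 ⇒ r9c8=3.
Step 25. [r7c6∈{5}] only 5 remains possible at r7c6 ⇒ r7c6=5.
Step 26. [r9c3∈{9}] nothing but 9 survives at r9c3, so r9c3=9.
Step 27. [r1c2∈{5}] r1c2's peers cover all but 5 ⇒ r1c2=5.
Step 28. [r7c2∈{4}] r7c2's peers cover all but 4. So r7c2=4.
Step 29. [r8c1∈{1}] only 1 remains possible at r8c1. So r8c1=1.
Step 30. [r8c9∈{2}] r8c9's peers cover all but 2, so r8c9=2.
Step 31. [r9c7∈{7}] r9c7 is down to just 7. So r9c7=7.
Step 32. [r5c6∈{8}] nothing but 8 survives at r5c6, so r5c6=8.
Step 33. [r4c7∈{5}] only 5 remains possible at r4c7. So r4c7=5.
Step 34. [r7c5∈{7}] nothing but 7 survives at r7c5. So r7c5=7.
Step 35. [r8c4∈{3}] r8c4 is down to just 3. So r8c4=3.
Step 36. [r3c1∈{2}] only 2 remains possible at r3c1. So r3c1=2.
Step 37. [r6c5∈{4}] r6c5 has the single candidate 4 ⇒ r6c5=4.
Step 38. [r1c6∈{6}] only 6 remains possible at r1c6 ⇒ r1c6=6.
Step 39. [r3c7∈{9}] r3c7's peers cover all but 9 ⇒ r3c7=9.
Step 40. [r6c4∈{6}] only 6 remains possible at r6c4. So r6c4=6.
Step 41. [r9c1∈{6}] r9c1 is down to just 6 ⇒ r9c1=6.
Step 42. [r2c5∈{3}] r2c5 is down to just 3, so r2c5=3.
Step 43. [r2c6∈{2}] nothing but 2 survives at r2c6. So r2c6=2.
Step 44. [r5c7∈{2}] nothing but 2 survives at r5c7 ⇒ r5c7=2.
Step 45. [r5c3∈{7}] r5c3 has the single candidate 7 ⇒ r5c3=7.
Step 46. [r1c1∈{7}] r1c1 is down to just 7. So r1c1=7.

Answer: 7 5 4 1 9 6 3 2 8 / 9 6 1 8 3 2 4 5 7 / 2 8 3 7 5 4 9 1 6 / 8 1 6 9 2 3 5 7 4 / 4 3 7 5 1 8 2 6 9 / 5 9 2 6 4 7 1 8 3 / 3 4 8 2 7 5 6 9 1 / 1 7 5 3 6 9 8 4 2 / 6 2 9 4 8 1 7 3 5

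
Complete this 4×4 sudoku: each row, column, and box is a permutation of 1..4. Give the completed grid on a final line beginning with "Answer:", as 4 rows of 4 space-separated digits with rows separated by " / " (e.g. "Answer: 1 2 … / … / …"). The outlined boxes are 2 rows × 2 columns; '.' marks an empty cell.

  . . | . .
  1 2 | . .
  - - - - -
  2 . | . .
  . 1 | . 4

Step 1. [r2c4∈{3}] r2c4 has the single candidate 3 ⇒ r2c4=3.
Step 2. [r1c1∈{3,4}] col 1 places 4 nowhere but r1c1 ⇒ r1c1=4.
Step 3. [r1c4∈{1,2}] in col 4, 2 fits only at r1c4, so r1c4=2.
Step 4. [r4c1∈{3}] r4c1 has the single candidate 3, so r4c1=3.
Step 5. [r1c3∈{1}] only 1 remains possible at r1c3. So r1c3=1.
Step 6. [r3c3∈{3}] r3c3 has the single candidate 3 ⇒ r3c3=3.
Step 7. [r2c3∈{4}] only 4 remains possible at r2c3. So r2c3=4.
Step 8. [r3c2∈{4}] r3c2 is down to just 4 ⇒ r3c2=4.
Step 9. [r4c3∈{2}] nothing but 2 survives at r4c3. So r4c3=2.
Step 10. [r1c2∈{3}] r1c2 has the single candidate 3, so r1c2=3.
Step 11. [r3c4∈{1}] only 1 remains possible at r3c4 ⇒ r3c4=1.

Answer: 4 3 1 2 / 1 2 4 3 / 2 4 3 1 / 3 1 2 4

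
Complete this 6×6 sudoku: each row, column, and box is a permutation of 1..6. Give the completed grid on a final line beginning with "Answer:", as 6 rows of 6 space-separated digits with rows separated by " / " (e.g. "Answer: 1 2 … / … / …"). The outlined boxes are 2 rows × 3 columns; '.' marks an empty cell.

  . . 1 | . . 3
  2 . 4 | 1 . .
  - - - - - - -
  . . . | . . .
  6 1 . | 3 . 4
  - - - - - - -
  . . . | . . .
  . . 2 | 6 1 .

Step 1. [r1c1∈{5}] nothing but 5 survives at r1c1 ⇒ r1c1=5.
Step 2. [r6c6∈{5}] r6c6's peers cover all but 5. So r6c6=5.
Step 3. [r4c5∈{2,5}] in row 4, 2 fits only at r4c5. So r4c5=2.
Step 4. [r5c5∈{3,4}] col 5 places 3 nowhere but r5c5, so r5c5=3.
Step 5. [r2c6∈{6}] r2c6 has the single candidate 6 ⇒ r2c6=6.
Step 6. [r5c4∈{2,4}] 4 has one home in box 6: r5c4. So r5c4=4.
Step 7. [r3c3∈{3,5}] col 3 places 3 nowhere but r3c3 ⇒ r3c3=3.
Step 8. [r4c3∈{5}] r4c3's peers cover all but 5 ⇒ r4c3=5.
Step 9. [r3c1∈{4}] only 4 remains possible at r3c1. So r3c1=4.
Step 10. [r2c5∈{5}] r2c5's peers cover all but 5. So r2c5=5.
Step 11. [r5c2∈{5,6}] in row 5, 5 fits only at r5c2. So r5c2=5.
Step 12. [r6c2∈{3,4}] across row 6, 4 lands solely at r6c2. So r6c2=4.
Step 13. [r3c6∈{1}] r3c6 is down to just 1 ⇒ r3c6=1.
Step 14. [r5c3∈{6}] r5c3 has the single candidate 6, so r5c3=6.
Step 15. [r5c1∈{1}] r5c1 is down to just 1, so r5c1=1.
Step 16. [r5c6∈{2}] r5c6's peers cover all but 2 ⇒ r5c6=2.
Step 17. [r3c2∈{2}] only 2 remains possible at r3c2. So r3c2=2.
Step 18. [r1c4∈{2}] nothing but 2 survives at r1c4 ⇒ r1c4=2.
Step 19. [r1c5∈{4}] r1c5's peers cover all but 4. So r1c5=4.
Step 20. [r1c2∈{6}] r1c2's peers cover all but 6, so r1c2=6.
Step 21. [r6c1∈{3}] r6c1 is down to just 3. So r6c1=3.
Step 22. [r3c5∈{6}] only 6 remains possible at r3c5, so r3c5=6.
Step 23. [r2c2∈{3}] only 3 remains possible at r2c2. So r2c2=3.
Step 24. [r3c4∈{5}] r3c4's peers cover all but 5. So r3c4=5.

Answer: 5 6 1 2 4 3 / 2 3 4 1 5 6 / 4 2 3 5 6 1 / 6 1 5 3 2 4 / 1 5 6 4 3 2 / 3 4 2 6 1 5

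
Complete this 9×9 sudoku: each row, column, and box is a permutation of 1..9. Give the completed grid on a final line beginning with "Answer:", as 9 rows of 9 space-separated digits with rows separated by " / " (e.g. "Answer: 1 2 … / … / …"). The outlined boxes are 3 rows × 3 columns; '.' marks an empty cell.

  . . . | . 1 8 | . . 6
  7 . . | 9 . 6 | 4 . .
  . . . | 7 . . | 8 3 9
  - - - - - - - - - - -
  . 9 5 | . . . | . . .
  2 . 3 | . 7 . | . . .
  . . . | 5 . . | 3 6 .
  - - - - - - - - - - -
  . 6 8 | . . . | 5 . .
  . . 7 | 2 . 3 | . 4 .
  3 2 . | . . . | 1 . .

Step 1. [r4c1∈{1,4,6,8}] 6 has one home in box 4: r4c1 ⇒ r4c1=6.
Step 2. [r6c1∈{1,4,8}] r6c1 is the only open cell in col 1 admitting 8 ⇒ r6c1=8.
Step 3. [r8c9∈{8}] only 8 remains possible at r8c9, so r8c9=8.
Step 4. [r9c9∈{7}] r9c9 is down to just 7 ⇒ r9c9=7.
Step 5. [r9c8∈{9}] r9c8 is down to just 9. So r9c8=9.
Step 6. [r9c3∈{4}] nothing but 4 survives at r9c3 ⇒ r9c3=4.
Step 7. [r6c3∈{1}] r6c3 has the single candidate 1. So r6c3=1.
Step 8. [r5c2∈{4}] only 4 remains possible at r5c2, so r5c2=4.
Step 9. [r2c3∈{2}] r2c3 has the single candidate 2 ⇒ r2c3=2.
Step 10. [r7c8∈{2}] r7c8 has the single candidate 2, so r7c8=2.
Step 11. [r2c2∈{1,3,5,8}] row 2 places 8 nowhere but r2c2. So r2c2=8.
Step 12. [r9c6∈{5}] nothing but 5 survives at r9c6. So r9c6=5.
Step 13. [r7c6∈{1,4,7,9}] across row 7, 7 lands solely at r7c6, so r7c6=7.
Step 14. [r7c4∈{1,4}] in box 8, 1 fits only at r7c4 ⇒ r7c4=1.
Step 15. [r7c5∈{4,9}] 4 has one home in row 7: r7c5 ⇒ r7c5=4.
Step 16. [r8c5∈{6,9}] 9 has one home in box 8: r8c5 ⇒ r8c5=9.
Step 17. [r6c5∈{2}] r6c5's peers cover all but 2, so r6c5=2.
Step 18. [r2c5∈{3,5}] r2c5 is the only open cell in row 2 admitting 3, so r2c5=3.
Step 19. [r4c5∈{8}] r4c5 is down to just 8 ⇒ r4c5=8.
Step 20. [r1c4∈{4}] nothing but 4 survives at r1c4, so r1c4=4.
Step 21. [r4c9∈{1,2,4}] in col 9, 2 fits only at r4c9. So r4c9=2.
Step 22. [r5c8∈{1,5,8}] in row 5, 8 fits only at r5c8, so r5c8=8.
Step 23. [r3c5∈{5}] r3c5 has the single candidate 5. So r3c5=5.
Step 24. [r4c6∈{1,4}] 4 has one home in row 4: r4c6, so r4c6=4.
Step 25. [r4c8∈{1,7}] 1 has one home in row 4: r4c8. So r4c8=1.
Step 26. [r2c8∈{5}] nothing but 5 survives at r2c8 ⇒ r2c8=5.
Step 27. [r3c2∈{1}] r3c2 has the single candidate 1. So r3c2=1.
Step 28. [r8c2∈{5}] r8c2's peers cover all but 5. So r8c2=5.
Step 29. [r1c7∈{2,7}] 2 has one home in row 1: r1c7. So r1c7=2.
Step 30. [r5c6∈{1,9}] r5c6 is the only open cell in row 5 admitting 1. So r5c6=1.
Step 31. [r1c1∈{5,9}] in row 1, 5 fits only at r1c1, so r1c1=5.
Step 32. [r9c5∈{6}] nothing but 6 survives at r9c5, so r9c5=6.
Step 33. [r8c1∈{1}] r8c1 has the single candidate 1, so r8c1=1.
Step 34. [r5c7∈{9}] only 9 remains possible at r5c7, so r5c7=9.
Step 35. [r6c2∈{7}] r6c2's peers cover all but 7, so r6c2=7.
Step 36. [r9c4∈{8}] r9c4's peers cover all but 8. So r9c4=8.
Step 37. [r6c9∈{4}] r6c9 has the single candidate 4, so r6c9=4.
Step 38. [r6c6∈{9}] r6c6's peers cover all but 9. So r6c6=9.
Step 39. [r2c9∈{1}] only 1 remains possible at r2c9, so r2c9=1.
Step 40. [r3c1∈{4}] only 4 remains possible at r3c1 ⇒ r3c1=4.
Step 41. [r5c4∈{6}] only 6 remains possible at r5c4, so r5c4=6.
Step 42. [r1c8∈{7}] r1c8 is down to just 7. So r1c8=7.
Step 43. [r3c6∈{2}] r3c6's peers cover all but 2. So r3c6=2.
Step 44. [r8c7∈{6}] r8c7's peers cover all but 6, so r8c7=6.
Step 45. [r1c2∈{3}] r1c2 has the single candidate 3 ⇒ r1c2=3.
Step 46. [r4c4∈{3}] r4c4 is down to just 3. So r4c4=3.
Step 47. [r1c3∈{9}] nothing but 9 survives at r1c3 ⇒ r1c3=9.
Step 48. [r5c9∈{5}] nothing but 5 survives at r5c9, so r5c9=5.
Step 49. [r4c7∈{7}] r4c7's peers cover all but 7 ⇒ r4c7=7.
Step 50. [r7c9∈{3}] r7c9 has the single candidate 3, so r7c9=3.
Step 51. [r3c3∈{6}] only 6 remains possible at r3c3, so r3c3=6.
Step 52. [r7c1∈{9}] r7c1 has the single candidate 9 ⇒ r7c1=9.

Answer: 5 3 9 4 1 8 2 7 6 / 7 8 2 9 3 6 4 5 1 / 4 1 6 7 5 2 8 3 9 / 6 9 5 3 8 4 7 1 2 / 2 4 3 6 7 1 9 8 5 / 8 7 1 5 2 9 3 6 4 / 9 6 8 1 4 7 5 2 3 / 1 5 7 2 9 3 6 4 8 / 3 2 4 8 6 5 1 9 7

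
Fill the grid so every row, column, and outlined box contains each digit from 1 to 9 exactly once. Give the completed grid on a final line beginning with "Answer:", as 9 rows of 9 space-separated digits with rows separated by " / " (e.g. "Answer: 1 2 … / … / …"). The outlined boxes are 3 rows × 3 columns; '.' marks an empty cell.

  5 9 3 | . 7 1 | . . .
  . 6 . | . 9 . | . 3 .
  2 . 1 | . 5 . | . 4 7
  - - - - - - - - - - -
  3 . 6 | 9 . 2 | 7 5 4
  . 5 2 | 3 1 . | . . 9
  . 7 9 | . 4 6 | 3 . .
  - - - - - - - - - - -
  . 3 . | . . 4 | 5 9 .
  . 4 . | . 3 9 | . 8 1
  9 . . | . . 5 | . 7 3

Step 1. [r2c6∈{8}] r2c6 is down to just 8 ⇒ r2c6=8.
Step 2. [r3c4∈{6}] r3c4 has the single candidate 6 ⇒ r3c4=6.
Step 3. [r9c3∈{8}] r9c3 has the single candidate 8 ⇒ r9c3=8.
Step 4. [r7c3∈{7}] only 7 remains possible at r7c3. So r7c3=7.
Step 5. [r9c2∈{1,2}] in col 2, 2 fits only at r9c2, so r9c2=2.
Step 6. [r7c5∈{2,6,8}] across col 5, 2 lands solely at r7c5, so r7c5=2.
Step 7. [r7c9∈{6}] nothing but 6 survives at r7c9. So r7c9=6.
Step 8. [r1c4∈{2,4}] row 1 places 4 nowhere but r1c4, so r1c4=4.
Step 9. [r6c8∈{1,2}] in col 8, 1 fits only at r6c8 ⇒ r6c8=1.
Step 10. [r1c8∈{2,6}] in col 8, 2 fits only at r1c8. So r1c8=2.
Step 11. [r6c1∈{8}] r6c1 is down to just 8, so r6c1=8.
Step 12. [r5c7∈{6,8}] 8 has one home in row 5: r5c7, so r5c7=8.
Step 13. [r2c1∈{4,7}] across row 2, 7 lands solely at r2c1 ⇒ r2c1=7.
Step 14. [r9c4∈{1}] r9c4 has the single candidate 1. So r9c4=1.
Step 15. [r4c5∈{8}] r4c5's peers cover all but 8 ⇒ r4c5=8.
Step 16. [r7c4∈{8}] r7c4's peers cover all but 8, so r7c4=8.
Step 17. [r6c9∈{2}] only 2 remains possible at r6c9 ⇒ r6c9=2.
Step 18. [r4c2∈{1}] r4c2 is down to just 1 ⇒ r4c2=1.
Step 19. [r6c4∈{5}] nothing but 5 survives at r6c4 ⇒ r6c4=5.
Step 20. [r5c6∈{7}] r5c6's peers cover all but 7, so r5c6=7.
Step 21. [r3c7∈{9}] r3c7 has the single candidate 9 ⇒ r3c7=9.
Step 22. [r9c5∈{6}] r9c5 has the single candidate 6 ⇒ r9c5=6.
Step 23. [r5c8∈{6}] nothing but 6 survives at r5c8 ⇒ r5c8=6.
Step 24. [r1c7∈{6}] r1c7's peers cover all but 6, so r1c7=6.
Step 25. [r2c9∈{5}] r2c9 is down to just 5 ⇒ r2c9=5.
Step 26. [r3c6∈{3}] r3c6's peers cover all but 3 ⇒ r3c6=3.
Step 27. [r1c9∈{8}] nothing but 8 survives at r1c9 ⇒ r1c9=8.
Step 28. [r8c4∈{7}] only 7 remains possible at r8c4. So r8c4=7.
Step 29. [r2c7∈{1}] nothing but 1 survives at r2c7, so r2c7=1.
Step 30. [r2c4∈{2}] only 2 remains possible at r2c4. So r2c4=2.
Step 31. [r8c1∈{6}] nothing but 6 survives at r8c1, so r8c1=6.
Step 32. [r8c3∈{5}] only 5 remains possible at r8c3. So r8c3=5.
Step 33. [r2c3∈{4}] only 4 remains possible at r2c3. So r2c3=4.
Step 34. [r3c2∈{8}] nothing but 8 survives at r3c2, so r3c2=8.
Step 35. [r5c1∈{4}] r5c1's peers cover all but 4. So r5c1=4.
Step 36. [r7c1∈{1}] nothing but 1 survives at r7c1, so r7c1=1.
Step 37. [r8c7∈{2}] r8c7 is down to just 2. So r8c7=2.
Step 38. [r9c7∈{4}] r9c7's peers cover all but 4, so r9c7=4.

Answer: 5 9 3 4 7 1 6 2 8 / 7 6 4 2 9 8 1 3 5 / 2 8 1 6 5 3 9 4 7 / 3 1 6 9 8 2 7 5 4 / 4 5 2 3 1 7 8 6 9 / 8 7 9 5 4 6 3 1 2 / 1 3 7 8 2 4 5 9 6 / 6 4 5 7 3 9 2 8 1 / 9 2 8 1 6 5 4 7 3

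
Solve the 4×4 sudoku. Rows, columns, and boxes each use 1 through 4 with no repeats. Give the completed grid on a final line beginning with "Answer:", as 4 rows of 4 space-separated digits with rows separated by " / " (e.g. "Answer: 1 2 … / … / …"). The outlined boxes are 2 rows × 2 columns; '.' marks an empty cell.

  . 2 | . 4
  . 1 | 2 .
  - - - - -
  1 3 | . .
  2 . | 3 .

Step 1. [r2c4∈{3}] nothing but 3 survives at r2c4. So r2c4=3.
Step 2. [r4c4∈{1}] only 1 remains possible at r4c4, so r4c4=1.
Step 3. [r3c4∈{2}] nothing but 2 survives at r3c4, so r3c4=2.
Step 4. [r2c1∈{4}] r2c1 is down to just 4, so r2c1=4.
Step 5. [r1c3∈{1}] only 1 remains possible at r1c3. So r1c3=1.
Step 6. [r3c3∈{4}] nothing but 4 survives at r3c3 ⇒ r3c3=4.
Step 7. [r1c1∈{3}] r1c1's peers cover all but 3, so r1c1=3.
Step 8. [r4c2∈{4}] r4c2 is down to just 4. So r4c2=4.

Answer: 3 2 1 4 / 4 1 2 3 / 1 3 4 2 / 2 4 3 1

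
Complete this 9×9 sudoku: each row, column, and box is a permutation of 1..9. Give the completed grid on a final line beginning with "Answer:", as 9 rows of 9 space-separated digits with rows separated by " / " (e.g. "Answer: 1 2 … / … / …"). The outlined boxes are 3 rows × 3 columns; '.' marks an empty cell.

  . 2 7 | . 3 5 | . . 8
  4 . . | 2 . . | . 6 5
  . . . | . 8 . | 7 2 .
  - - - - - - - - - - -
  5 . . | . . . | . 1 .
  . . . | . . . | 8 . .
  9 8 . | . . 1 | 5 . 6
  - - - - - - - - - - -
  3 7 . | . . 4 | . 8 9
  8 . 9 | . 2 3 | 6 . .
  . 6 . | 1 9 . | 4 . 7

Step 1. [r6c3∈{2,3,4}] in row 6, 2 fits only at r6c3. So r6c3=2.
Step 2. [r5c1∈{1,6,7}] in col 1, 7 fits only at r5c1, so r5c1=7.
Step 3. [r4c4∈{3,4,6,7,8,9}] across col 4, 8 lands solely at r4c4, so r4c4=8.
Step 4. [r6c8∈{3,4,7}] across col 8, 7 lands solely at r6c8. So r6c8=7.
Step 5. [r2c5∈{1,7}] col 5 places 1 nowhere but r2c5 ⇒ r2c5=1.
Step 6. [r9c3∈{5}] r9c3's peers cover all but 5 ⇒ r9c3=5.
Step 7. [r6c5∈{4}] only 4 remains possible at r6c5 ⇒ r6c5=4.
Step 8. [r7c3∈{1}] nothing but 1 survives at r7c3, so r7c3=1.
Step 9. [r3c2∈{1,3,5,9}] 5 has one home in row 3: r3c2. So r3c2=5.
Step 10. [r1c7∈{1,9}] 1 has one home in col 7: r1c7. So r1c7=1.
Step 11. [r2c2∈{3,9}] across col 2, 9 lands solely at r2c2 ⇒ r2c2=9.
Step 12. [r4c7∈{2,3,9}] r4c7 is the only open cell in col 7 admitting 9, so r4c7=9.
Step 13. [r1c1∈{6}] r1c1 is down to just 6, so r1c1=6.
Step 14. [r3c3∈{3}] only 3 remains possible at r3c3, so r3c3=3.
Step 15. [r3c9∈{4}] only 4 remains possible at r3c9, so r3c9=4.
Step 16. [r5c8∈{3,4}] across col 8, 4 lands solely at r5c8. So r5c8=4.
Step 17. [r5c3∈{6}] r5c3 has the single candidate 6. So r5c3=6.
Step 18. [r4c5∈{6,7}] in col 5, 7 fits only at r4c5, so r4c5=7.
Step 19. [r5c5∈{5}] r5c5 has the single candidate 5, so r5c5=5.
Step 20. [r7c4∈{5,6}] row 7 places 5 nowhere but r7c4, so r7c4=5.
Step 21. [r3c4∈{6,9}] 6 has one home in col 4: r3c4 ⇒ r3c4=6.
Step 22. [r3c6∈{9}] r3c6 has the single candidate 9, so r3c6=9.
Step 23. [r5c6∈{2}] r5c6 is down to just 2 ⇒ r5c6=2.
Step 24. [r5c9∈{3}] only 3 remains possible at r5c9, so r5c9=3.
Step 25. [r4c3∈{4}] nothing but 4 survives at r4c3. So r4c3=4.
Step 26. [r4c6∈{6}] r4c6 has the single candidate 6 ⇒ r4c6=6.
Step 27. [r6c4∈{3}] r6c4 has the single candidate 3 ⇒ r6c4=3.
Step 28. [r2c6∈{7}] nothing but 7 survives at r2c6 ⇒ r2c6=7.
Step 29. [r8c9∈{1}] r8c9's peers cover all but 1, so r8c9=1.
Step 30. [r1c4∈{4}] nothing but 4 survives at r1c4. So r1c4=4.
Step 31. [r5c2∈{1}] nothing but 1 survives at r5c2, so r5c2=1.
Step 32. [r7c5∈{6}] nothing but 6 survives at r7c5. So r7c5=6.
Step 33. [r9c1∈{2}] only 2 remains possible at r9c1. So r9c1=2.
Step 34. [r7c7∈{2}] r7c7's peers cover all but 2 ⇒ r7c7=2.
Step 35. [r1c8∈{9}] r1c8 has the single candidate 9 ⇒ r1c8=9.
Step 36. [r5c4∈{9}] r5c4 has the single candidate 9 ⇒ r5c4=9.
Step 37. [r9c6∈{8}] r9c6 is down to just 8, so r9c6=8.
Step 38. [r8c2∈{4}] nothing but 4 survives at r8c2 ⇒ r8c2=4.
Step 39. [r4c9∈{2}] r4c9 is down to just 2, so r4c9=2.
Step 40. [r8c4∈{7}] only 7 remains possible at r8c4 ⇒ r8c4=7.
Step 41. [r3c1∈{1}] only 1 remains possible at r3c1, so r3c1=1.
Step 42. [r8c8∈{5}] nothing but 5 survives at r8c8, so r8c8=5.
Step 43. [r4c2∈{3}] r4c2 has the single candidate 3. So r4c2=3.
Step 44. [r2c7∈{3}] r2c7's peers cover all but 3 ⇒ r2c7=3.
Step 45. [r9c8∈{3}] r9c8 is down to just 3. So r9c8=3.
Step 46. [r2c3∈{8}] only 8 remains possible at r2c3, so r2c3=8.

Answer: 6 2 7 4 3 5 1 9 8 / 4 9 8 2 1 7 3 6 5 / 1 5 3 6 8 9 7 2 4 / 5 3 4 8 7 6 9 1 2 / 7 1 6 9 5 2 8 4 3 / 9 8 2 3 4 1 5 7 6 / 3 7 1 5 6 4 2 8 9 / 8 4 9 7 2 3 6 5 1 / 2 6 5 1 9 8 4 3 7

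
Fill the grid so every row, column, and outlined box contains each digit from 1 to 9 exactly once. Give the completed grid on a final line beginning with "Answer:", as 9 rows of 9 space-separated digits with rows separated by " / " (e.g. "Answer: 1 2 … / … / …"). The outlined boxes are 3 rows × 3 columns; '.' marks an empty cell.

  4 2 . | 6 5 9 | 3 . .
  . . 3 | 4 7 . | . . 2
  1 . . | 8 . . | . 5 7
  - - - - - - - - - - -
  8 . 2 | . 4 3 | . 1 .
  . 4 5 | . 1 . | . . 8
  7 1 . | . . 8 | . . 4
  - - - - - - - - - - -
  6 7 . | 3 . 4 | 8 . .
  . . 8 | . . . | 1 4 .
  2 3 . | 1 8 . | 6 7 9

Step 1. [r2c7∈{9}] r2c7's peers cover all but 9, so r2c7=9.
Step 2. [r2c8∈{6,8}] across box 3, 6 lands solely at r2c8. So r2c8=6.
Step 3. [r5c6∈{2,6,7}] in row 5, 6 fits only at r5c6, so r5c6=6.
Step 4. [r8c6∈{2,5,7}] in col 6, 7 fits only at r8c6. So r8c6=7.
Step 5. [r6c8∈{2,3,9}] 3 has one home in row 6: r6c8, so r6c8=3.
Step 6. [r5c8∈{2,9}] 9 has one home in col 8: r5c8 ⇒ r5c8=9.
Step 7. [r8c1∈{5,9}] in col 1, 9 fits only at r8c1, so r8c1=9.
Step 8. [r8c2∈{5}] only 5 remains possible at r8c2. So r8c2=5.
Step 9. [r8c4∈{2}] r8c4's peers cover all but 2. So r8c4=2.
Step 10. [r6c5∈{2,9}] in box 5, 2 fits only at r6c5, so r6c5=2.
Step 11. [r6c7∈{5}] r6c7 has the single candidate 5. So r6c7=5.
Step 12. [r6c3∈{6,9}] row 6 places 6 nowhere but r6c3. So r6c3=6.
Step 13. [r4c4∈{5,7,9}] in row 4, 5 fits only at r4c4 ⇒ r4c4=5.
Step 14. [r4c2∈{9}] only 9 remains possible at r4c2 ⇒ r4c2=9.
Step 15. [r5c7∈{2,7}] in row 5, 2 fits only at r5c7. So r5c7=2.
Step 16. [r3c7∈{4}] r3c7 is down to just 4 ⇒ r3c7=4.
Step 17. [r1c8∈{8}] r1c8's peers cover all but 8. So r1c8=8.
Step 18. [r5c1∈{3}] r5c1's peers cover all but 3. So r5c1=3.
Step 19. [r4c7∈{7}] nothing but 7 survives at r4c7 ⇒ r4c7=7.
Step 20. [r3c5∈{3}] nothing but 3 survives at r3c5 ⇒ r3c5=3.
Step 21. [r1c9∈{1}] r1c9's peers cover all but 1, so r1c9=1.
Step 22. [r4c9∈{6}] r4c9 has the single candidate 6 ⇒ r4c9=6.
Step 23. [r3c2∈{6}] r3c2 has the single candidate 6 ⇒ r3c2=6.
Step 24. [r7c9∈{5}] only 5 remains possible at r7c9. So r7c9=5.
Step 25. [r9c6∈{5}] r9c6 is down to just 5 ⇒ r9c6=5.
Step 26. [r3c6∈{2}] r3c6 has the single candidate 2. So r3c6=2.
Step 27. [r3c3∈{9}] r3c3's peers cover all but 9. So r3c3=9.
Step 28. [r1c3∈{7}] r1c3 is down to just 7. So r1c3=7.
Step 29. [r7c8∈{2}] r7c8 is down to just 2. So r7c8=2.
Step 30. [r7c3∈{1}] r7c3 has the single candidate 1 ⇒ r7c3=1.
Step 31. [r2c6∈{1}] r2c6 is down to just 1 ⇒ r2c6=1.
Step 32. [r6c4∈{9}] r6c4 is down to just 9. So r6c4=9.
Step 33. [r8c9∈{3}] nothing but 3 survives at r8c9. So r8c9=3.
Step 34. [r8c5∈{6}] nothing but 6 survives at r8c5. So r8c5=6.
Step 35. [r2c1∈{5}] only 5 remains possible at r2c1 ⇒ r2c1=5.
Step 36. [r5c4∈{7}] r5c4's peers cover all but 7. So r5c4=7.
Step 37. [r2c2∈{8}] r2c2 has the single candidate 8 ⇒ r2c2=8.
Step 38. [r9c3∈{4}] nothing but 4 survives at r9c3, so r9c3=4.
Step 39. [r7c5∈{9}] r7c5's peers cover all but 9 ⇒ r7c5=9.

Answer: 4 2 7 6 5 9 3 8 1 / 5 8 3 4 7 1 9 6 2 / 1 6 9 8 3 2 4 5 7 / 8 9 2 5 4 3 7 1 6 / 3 4 5 7 1 6 2 9 8 / 7 1 6 9 2 8 5 3 4 / 6 7 1 3 9 4 8 2 5 / 9 5 8 2 6 7 1 4 3 / 2 3 4 1 8 5 6 7 9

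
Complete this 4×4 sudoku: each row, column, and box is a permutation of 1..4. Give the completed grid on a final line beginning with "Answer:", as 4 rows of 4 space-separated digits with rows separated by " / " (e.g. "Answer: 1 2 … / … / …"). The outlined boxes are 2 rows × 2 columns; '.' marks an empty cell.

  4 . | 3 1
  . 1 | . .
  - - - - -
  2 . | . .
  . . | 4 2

Step 1. [r4c2∈{3}] nothing but 3 survives at r4c2. So r4c2=3.
Step 2. [r3c2∈{4}] r3c2's peers cover all but 4. So r3c2=4.
Step 3. [r3c3∈{1}] r3c3 has the single candidate 1. So r3c3=1.
Step 4. [r2c3∈{2}] r2c3 has the single candidate 2. So r2c3=2.
Step 5. [r2c4∈{4}] r2c4's peers cover all but 4, so r2c4=4.
Step 6. [r3c4∈{3}] r3c4's peers cover all but 3, so r3c4=3.
Step 7. [r1c2∈{2}] r1c2 is down to just 2 ⇒ r1c2=2.
Step 8. [r4c1∈{1}] r4c1 is down to just 1, so r4c1=1.
Step 9. [r2c1∈{3}] nothing but 3 survives at r2c1 ⇒ r2c1=3.

Answer: 4 2 3 1 / 3 1 2 4 / 2 4 1 3 / 1 3 4 2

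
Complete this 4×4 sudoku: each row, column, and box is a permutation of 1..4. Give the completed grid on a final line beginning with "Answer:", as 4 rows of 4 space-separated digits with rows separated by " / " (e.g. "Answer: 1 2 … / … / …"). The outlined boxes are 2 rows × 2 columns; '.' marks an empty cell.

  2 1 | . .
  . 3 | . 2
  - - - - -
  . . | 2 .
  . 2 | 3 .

Step 1. [r3c2∈{4}] nothing but 4 survives at r3c2. So r3c2=4.
Step 2. [r4c4∈{1,4}] 4 has one home in row 4: r4c4. So r4c4=4.
Step 3. [r2c1∈{4}] r2c1 has the single candidate 4, so r2c1=4.
Step 4. [r3c1∈{1,3}] 3 has one home in row 3: r3c1. So r3c1=3.
Step 5. [r3c4∈{1}] only 1 remains possible at r3c4 ⇒ r3c4=1.
Step 6. [r1c4∈{3}] r1c4 is down to just 3 ⇒ r1c4=3.
Step 7. [r2c3∈{1}] r2c3 is down to just 1. So r2c3=1.
Step 8. [r4c1∈{1}] only 1 remains possible at r4c1, so r4c1=1.
Step 9. [r1c3∈{4}] nothing but 4 survives at r1c3. So r1c3=4.

Answer: 2 1 4 3 / 4 3 1 2 / 3 4 2 1 / 1 2 3 4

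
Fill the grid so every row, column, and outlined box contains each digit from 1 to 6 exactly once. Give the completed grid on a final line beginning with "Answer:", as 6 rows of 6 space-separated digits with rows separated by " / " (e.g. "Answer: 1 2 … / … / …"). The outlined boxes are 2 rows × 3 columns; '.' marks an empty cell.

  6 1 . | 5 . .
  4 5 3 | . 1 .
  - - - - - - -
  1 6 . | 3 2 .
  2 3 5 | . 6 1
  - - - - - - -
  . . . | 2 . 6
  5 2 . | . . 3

Step 1. [r6c5∈{4}] r6c5's peers cover all but 4, so r6c5=4.
Step 2. [r5c3∈{1,4}] row 5 places 1 nowhere but r5c3 ⇒ r5c3=1.
Step 3. [r1c6∈{2,4}] 4 has one home in row 1: r1c6. So r1c6=4.
Step 4. [r6c4∈{1}] only 1 remains possible at r6c4 ⇒ r6c4=1.
Step 5. [r5c1∈{3}] r5c1 has the single candidate 3. So r5c1=3.
Step 6. [r6c3∈{6}] nothing but 6 survives at r6c3 ⇒ r6c3=6.
Step 7. [r1c5∈{3}] nothing but 3 survives at r1c5 ⇒ r1c5=3.
Step 8. [r2c6∈{2}] only 2 remains possible at r2c6. So r2c6=2.
Step 9. [r5c5∈{5}] nothing but 5 survives at r5c5, so r5c5=5.
Step 10. [r1c3∈{2}] r1c3 is down to just 2 ⇒ r1c3=2.
Step 11. [r2c4∈{6}] r2c4's peers cover all but 6. So r2c4=6.
Step 12. [r5c2∈{4}] r5c2 is down to just 4 ⇒ r5c2=4.
Step 13. [r4c4∈{4}] r4c4 is down to just 4. So r4c4=4.
Step 14. [r3c3∈{4}] r3c3's peers cover all but 4. So r3c3=4.
Step 15. [r3c6∈{5}] r3c6's peers cover all but 5. So r3c6=5.

Answer: 6 1 2 5 3 4 / 4 5 3 6 1 2 / 1 6 4 3 2 5 / 2 3 5 4 6 1 / 3 4 1 2 5 6 / 5 2 6 1 4 3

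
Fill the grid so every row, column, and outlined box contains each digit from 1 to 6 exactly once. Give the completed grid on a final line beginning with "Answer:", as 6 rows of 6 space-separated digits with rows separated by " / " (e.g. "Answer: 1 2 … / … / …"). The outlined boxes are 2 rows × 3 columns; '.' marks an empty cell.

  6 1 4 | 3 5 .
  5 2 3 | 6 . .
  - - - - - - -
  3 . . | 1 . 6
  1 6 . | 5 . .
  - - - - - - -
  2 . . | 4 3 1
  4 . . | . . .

Step 1. [r5c2∈{5}] nothing but 5 survives at r5c2. So r5c2=5.
Step 2. [r4c3∈{2}] r4c3 is down to just 2. So r4c3=2.
Step 3. [r4c5∈{4}] r4c5's peers cover all but 4 ⇒ r4c5=4.
Step 4. [r6c4∈{2}] r6c4's peers cover all but 2 ⇒ r6c4=2.
Step 5. [r6c3∈{1,6}] 1 has one home in row 6: r6c3 ⇒ r6c3=1.
Step 6. [r6c6∈{5}] nothing but 5 survives at r6c6, so r6c6=5.
Step 7. [r2c6∈{4}] r2c6's peers cover all but 4. So r2c6=4.
Step 8. [r5c3∈{6}] nothing but 6 survives at r5c3. So r5c3=6.
Step 9. [r2c5∈{1}] r2c5 has the single candidate 1 ⇒ r2c5=1.
Step 10. [r3c2∈{4}] r3c2 has the single candidate 4. So r3c2=4.
Step 11. [r3c3∈{5}] r3c3's peers cover all but 5. So r3c3=5.
Step 12. [r6c2∈{3}] r6c2's peers cover all but 3, so r6c2=3.
Step 13. [r1c6∈{2}] only 2 remains possible at r1c6 ⇒ r1c6=2.
Step 14. [r6c5∈{6}] r6c5's peers cover all but 6. So r6c5=6.
Step 15. [r4c6∈{3}] only 3 remains possible at r4c6, so r4c6=3.
Step 16. [r3c5∈{2}] nothing but 2 survives at r3c5. So r3c5=2.

Answer: 6 1 4 3 5 2 / 5 2 3 6 1 4 / 3 4 5 1 2 6 / 1 6 2 5 4 3 / 2 5 6 4 3 1 / 4 3 1 2 6 5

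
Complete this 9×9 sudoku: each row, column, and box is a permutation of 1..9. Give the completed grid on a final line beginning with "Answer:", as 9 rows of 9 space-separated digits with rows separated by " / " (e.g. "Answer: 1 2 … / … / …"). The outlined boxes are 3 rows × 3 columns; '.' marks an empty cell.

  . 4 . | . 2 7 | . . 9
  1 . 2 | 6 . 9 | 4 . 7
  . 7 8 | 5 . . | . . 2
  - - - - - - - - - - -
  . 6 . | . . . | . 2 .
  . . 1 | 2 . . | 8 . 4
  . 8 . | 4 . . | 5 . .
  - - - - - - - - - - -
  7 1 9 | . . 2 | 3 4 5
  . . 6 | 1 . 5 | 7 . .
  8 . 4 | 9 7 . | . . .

Step 1. [r5c2∈{3,5,9}] 9 has one home in col 2: r5c2. So r5c2=9.
Step 2. [r4c6∈{1,3,8}] in col 6, 8 fits only at r4c6 ⇒ r4c6=8.
Step 3. [r7c5∈{6,8}] in row 7, 6 fits only at r7c5 ⇒ r7c5=6.
Step 4. [r9c6∈{3}] r9c6 has the single candidate 3 ⇒ r9c6=3.
Step 5. [r9c7∈{1,2,6}] in col 7, 2 fits only at r9c7, so r9c7=2.
Step 6. [r4c7∈{1,9}] r4c7 is the only open cell in col 7 admitting 9 ⇒ r4c7=9.
Step 7. [r5c8∈{3,6,7}] across row 5, 7 lands solely at r5c8, so r5c8=7.
Step 8. [r6c5∈{1,3,9}] across row 6, 9 lands solely at r6c5, so r6c5=9.
Step 9. [r6c3∈{3,7}] row 6 places 7 nowhere but r6c3, so r6c3=7.
Step 10. [r4c1∈{3,4,5}] r4c1 is the only open cell in row 4 admitting 4 ⇒ r4c1=4.
Step 11. [r3c6∈{1,4}] across col 6, 4 lands solely at r3c6, so r3c6=4.
Step 12. [r6c6∈{1,6}] col 6 places 1 nowhere but r6c6, so r6c6=1.
Step 13. [r3c5∈{1,3}] across col 5, 1 lands solely at r3c5, so r3c5=1.
Step 14. [r3c7∈{6}] r3c7 has the single candidate 6 ⇒ r3c7=6.
Step 15. [r3c8∈{3}] nothing but 3 survives at r3c8 ⇒ r3c8=3.
Step 16. [r7c4∈{8}] r7c4 is down to just 8 ⇒ r7c4=8.
Step 17. [r1c4∈{3}] nothing but 3 survives at r1c4. So r1c4=3.
Step 18. [r4c3∈{3,5}] in col 3, 3 fits only at r4c3 ⇒ r4c3=3.
Step 19. [r1c8∈{1,5,8}] r1c8 is the only open cell in row 1 admitting 8. So r1c8=8.
Step 20. [r6c8∈{6}] r6c8 has the single candidate 6, so r6c8=6.
Step 21. [r1c3∈{5}] r1c3 has the single candidate 5, so r1c3=5.
Step 22. [r8c2∈{2,3}] in col 2, 2 fits only at r8c2, so r8c2=2.
Step 23. [r9c9∈{1,6}] in row 9, 6 fits only at r9c9 ⇒ r9c9=6.
Step 24. [r5c5∈{3,5}] across row 5, 3 lands solely at r5c5. So r5c5=3.
Step 25. [r2c8∈{5}] r2c8's peers cover all but 5, so r2c8=5.
Step 26. [r8c1∈{3}] nothing but 3 survives at r8c1 ⇒ r8c1=3.
Step 27. [r4c4∈{7}] r4c4's peers cover all but 7 ⇒ r4c4=7.
Step 28. [r8c8∈{9}] nothing but 9 survives at r8c8, so r8c8=9.
Step 29. [r8c9∈{8}] r8c9 has the single candidate 8 ⇒ r8c9=8.
Step 30. [r5c1∈{5}] r5c1's peers cover all but 5, so r5c1=5.
Step 31. [r2c5∈{8}] r2c5 has the single candidate 8 ⇒ r2c5=8.
Step 32. [r4c5∈{5}] r4c5 has the single candidate 5 ⇒ r4c5=5.
Step 33. [r6c9∈{3}] r6c9 is down to just 3. So r6c9=3.
Step 34. [r4c9∈{1}] nothing but 1 survives at r4c9 ⇒ r4c9=1.
Step 35. [r5c6∈{6}] only 6 remains possible at r5c6 ⇒ r5c6=6.
Step 36. [r3c1∈{9}] r3c1 has the single candidate 9, so r3c1=9.
Step 37. [r9c2∈{5}] r9c2 has the single candidate 5. So r9c2=5.
Step 38. [r1c1∈{6}] r1c1 has the single candidate 6, so r1c1=6.
Step 39. [r8c5∈{4}] r8c5 is down to just 4, so r8c5=4.
Step 40. [r6c1∈{2}] r6c1 is down to just 2, so r6c1=2.
Step 41. [r2c2∈{3}] nothing but 3 survives at r2c2, so r2c2=3.
Step 42. [r1c7∈{1}] only 1 remains possible at r1c7 ⇒ r1c7=1.
Step 43. [r9c8∈{1}] only 1 remains possible at r9c8 ⇒ r9c8=1.

Answer: 6 4 5 3 2 7 1 8 9 / 1 3 2 6 8 9 4 5 7 / 9 7 8 5 1 4 6 3 2 / 4 6 3 7 5 8 9 2 1 / 5 9 1 2 3 6 8 7 4 / 2 8 7 4 9 1 5 6 3 / 7 1 9 8 6 2 3 4 5 / 3 2 6 1 4 5 7 9 8 / 8 5 4 9 7 3 2 1 6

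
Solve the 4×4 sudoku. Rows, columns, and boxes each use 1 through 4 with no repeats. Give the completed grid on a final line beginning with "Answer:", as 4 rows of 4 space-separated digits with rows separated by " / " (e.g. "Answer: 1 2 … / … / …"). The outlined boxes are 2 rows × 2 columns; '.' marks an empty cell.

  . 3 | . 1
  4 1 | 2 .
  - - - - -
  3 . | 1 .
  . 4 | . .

Step 1. [r3c2∈{2}] r3c2 has the single candidate 2 ⇒ r3c2=2.
Step 2. [r4c4∈{2,3}] row 4 places 2 nowhere but r4c4 ⇒ r4c4=2.
Step 3. [r4c3∈{3}] r4c3's peers cover all but 3, so r4c3=3.
Step 4. [r3c4∈{4}] r3c4's peers cover all but 4. So r3c4=4.
Step 5. [r1c1∈{2}] only 2 remains possible at r1c1. So r1c1=2.
Step 6. [r4c1∈{1}] nothing but 1 survives at r4c1. So r4c1=1.
Step 7. [r2c4∈{3}] only 3 remains possible at r2c4 ⇒ r2c4=3.
Step 8. [r1c3∈{4}] nothing but 4 survives at r1c3, so r1c3=4.

Answer: 2 3 4 1 / 4 1 2 3 / 3 2 1 4 / 1 4 3 2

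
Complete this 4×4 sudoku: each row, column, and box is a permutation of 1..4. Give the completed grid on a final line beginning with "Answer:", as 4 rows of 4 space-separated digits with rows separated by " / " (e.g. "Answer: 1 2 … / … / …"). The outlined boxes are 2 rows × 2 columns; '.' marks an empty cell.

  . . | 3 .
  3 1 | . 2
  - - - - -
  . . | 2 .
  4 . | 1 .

Step 1. [r3c4∈{3,4}] across row 3, 4 lands solely at r3c4 ⇒ r3c4=4.
Step 2. [r4c2∈{2,3}] 2 has one home in row 4: r4c2. So r4c2=2.
Step 3. [r3c2∈{3}] nothing but 3 survives at r3c2 ⇒ r3c2=3.
Step 4. [r4c4∈{3}] r4c4 is down to just 3, so r4c4=3.
Step 5. [r1c1∈{2}] nothing but 2 survives at r1c1, so r1c1=2.
Step 6. [r1c2∈{4}] r1c2 has the single candidate 4 ⇒ r1c2=4.
Step 7. [r2c3∈{4}] r2c3 is down to just 4 ⇒ r2c3=4.
Step 8. [r3c1∈{1}] only 1 remains possible at r3c1, so r3c1=1.
Step 9. [r1c4∈{1}] r1c4's peers cover all but 1, so r1c4=1.

Answer: 2 4 3 1 / 3 1 4 2 / 1 3 2 4 / 4 2 1 3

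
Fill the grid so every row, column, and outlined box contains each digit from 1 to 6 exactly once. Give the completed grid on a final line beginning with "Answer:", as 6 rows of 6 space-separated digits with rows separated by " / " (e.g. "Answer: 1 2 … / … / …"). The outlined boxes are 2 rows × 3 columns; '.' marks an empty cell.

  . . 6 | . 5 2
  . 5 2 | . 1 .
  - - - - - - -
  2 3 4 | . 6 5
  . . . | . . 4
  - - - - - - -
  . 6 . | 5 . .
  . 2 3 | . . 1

Step 1. [r1c2∈{1,4}] across col 2, 4 lands solely at r1c2. So r1c2=4.
Step 2. [r1c4∈{3}] r1c4 has the single candidate 3 ⇒ r1c4=3.
Step 3. [r6c5∈{4}] only 4 remains possible at r6c5 ⇒ r6c5=4.
Step 4. [r4c2∈{1}] r4c2 has the single candidate 1, so r4c2=1.
Step 5. [r5c5∈{2,3}] r5c5 is the only open cell in row 5 admitting 2 ⇒ r5c5=2.
Step 6. [r2c4∈{4,6}] row 2 places 4 nowhere but r2c4, so r2c4=4.
Step 7. [r6c1∈{5}] nothing but 5 survives at r6c1. So r6c1=5.
Step 8. [r5c1∈{1,4}] r5c1 is the only open cell in row 5 admitting 4 ⇒ r5c1=4.
Step 9. [r5c6∈{3}] nothing but 3 survives at r5c6. So r5c6=3.
Step 10. [r4c3∈{5}] only 5 remains possible at r4c3 ⇒ r4c3=5.
Step 11. [r4c1∈{6}] only 6 remains possible at r4c1 ⇒ r4c1=6.
Step 12. [r4c4∈{2}] nothing but 2 survives at r4c4, so r4c4=2.
Step 13. [r4c5∈{3}] nothing but 3 survives at r4c5, so r4c5=3.
Step 14. [r5c3∈{1}] nothing but 1 survives at r5c3, so r5c3=1.
Step 15. [r2c1∈{3}] only 3 remains possible at r2c1 ⇒ r2c1=3.
Step 16. [r6c4∈{6}] nothing but 6 survives at r6c4, so r6c4=6.
Step 17. [r1c1∈{1}] only 1 remains possible at r1c1. So r1c1=1.
Step 18. [r2c6∈{6}] r2c6's peers cover all but 6, so r2c6=6.
Step 19. [r3c4∈{1}] r3c4 has the single candidate 1. So r3c4=1.

Answer: 1 4 6 3 5 2 / 3 5 2 4 1 6 / 2 3 4 1 6 5 / 6 1 5 2 3 4 / 4 6 1 5 2 3 / 5 2 3 6 4 1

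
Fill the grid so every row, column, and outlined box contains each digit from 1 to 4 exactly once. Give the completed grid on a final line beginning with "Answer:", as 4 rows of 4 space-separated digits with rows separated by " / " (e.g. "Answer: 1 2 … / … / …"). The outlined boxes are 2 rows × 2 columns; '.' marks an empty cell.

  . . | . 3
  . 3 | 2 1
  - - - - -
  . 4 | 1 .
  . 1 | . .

Step 1. [r3c4∈{2}] only 2 remains possible at r3c4. So r3c4=2.
Step 2. [r4c1∈{2,3}] in row 4, 2 fits only at r4c1. So r4c1=2.
Step 3. [r1c3∈{4}] r1c3's peers cover all but 4 ⇒ r1c3=4.
Step 4. [r1c2∈{2}] nothing but 2 survives at r1c2, so r1c2=2.
Step 5. [r4c3∈{3}] r4c3's peers cover all but 3. So r4c3=3.
Step 6. [r3c1∈{3}] nothing but 3 survives at r3c1 ⇒ r3c1=3.
Step 7. [r2c1∈{4}] r2c1's peers cover all but 4. So r2c1=4.
Step 8. [r4c4∈{4}] only 4 remains possible at r4c4. So r4c4=4.
Step 9. [r1c1∈{1}] nothing but 1 survives at r1c1, so r1c1=1.

Answer: 1 2 4 3 / 4 3 2 1 / 3 4 1 2 / 2 1 3 4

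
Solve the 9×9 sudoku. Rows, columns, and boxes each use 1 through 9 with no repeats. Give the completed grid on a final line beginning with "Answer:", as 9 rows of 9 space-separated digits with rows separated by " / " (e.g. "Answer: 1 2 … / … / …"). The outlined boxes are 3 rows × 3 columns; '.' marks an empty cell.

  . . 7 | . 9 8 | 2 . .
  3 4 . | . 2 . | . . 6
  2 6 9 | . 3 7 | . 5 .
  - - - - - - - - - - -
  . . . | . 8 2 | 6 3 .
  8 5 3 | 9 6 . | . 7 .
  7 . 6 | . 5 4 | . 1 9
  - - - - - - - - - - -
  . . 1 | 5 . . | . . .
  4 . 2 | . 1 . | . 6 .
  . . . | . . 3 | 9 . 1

Step 1. [r1c8∈{4}] nothing but 4 survives at r1c8, so r1c8=4.
Step 2. [r3c9∈{8}] r3c9 is down to just 8, so r3c9=8.
Step 3. [r2c4∈{1}] r2c4 has the single candidate 1. So r2c4=1.
Step 4. [r9c4∈{2,4,6,7,8}] r9c4 is the only open cell in col 4 admitting 2 ⇒ r9c4=2.
Step 5. [r9c8∈{8}] nothing but 8 survives at r9c8, so r9c8=8.
Step 6. [r7c2∈{3,7,8,9}] 8 has one home in row 7: r7c2 ⇒ r7c2=8.
Step 7. [r8c2∈{3,7,9}] across col 2, 3 lands solely at r8c2, so r8c2=3.
Step 8. [r1c1∈{1,5}] 5 has one home in row 1: r1c1, so r1c1=5.
Step 9. [r7c7∈{3,4,7}] r7c7 is the only open cell in col 7 admitting 3. So r7c7=3.
Step 10. [r7c9∈{2,4,7}] r7c9 is the only open cell in box 9 admitting 4 ⇒ r7c9=4.
Step 11. [r7c1∈{6,9}] in box 7, 9 fits only at r7c1. So r7c1=9.
Step 12. [r8c9∈{5,7}] r8c9 is the only open cell in col 9 admitting 7 ⇒ r8c9=7.
Step 13. [r9c2∈{7}] only 7 remains possible at r9c2, so r9c2=7.
Step 14. [r4c2∈{1,9}] 9 has one home in row 4: r4c2. So r4c2=9.
Step 15. [r9c5∈{4}] r9c5's peers cover all but 4 ⇒ r9c5=4.
Step 16. [r1c4∈{6}] only 6 remains possible at r1c4, so r1c4=6.
Step 17. [r2c8∈{9}] nothing but 9 survives at r2c8. So r2c8=9.
Step 18. [r7c6∈{6}] r7c6's peers cover all but 6 ⇒ r7c6=6.
Step 19. [r4c1∈{1}] only 1 remains possible at r4c1 ⇒ r4c1=1.
Step 20. [r7c5∈{7}] r7c5's peers cover all but 7. So r7c5=7.
Step 21. [r6c2∈{2}] only 2 remains possible at r6c2. So r6c2=2.
Step 22. [r2c7∈{7}] only 7 remains possible at r2c7, so r2c7=7.
Step 23. [r5c9∈{2}] r5c9's peers cover all but 2. So r5c9=2.
Step 24. [r7c8∈{2}] only 2 remains possible at r7c8, so r7c8=2.
Step 25. [r6c7∈{8}] only 8 remains possible at r6c7 ⇒ r6c7=8.
Step 26. [r5c6∈{1}] r5c6 has the single candidate 1, so r5c6=1.
Step 27. [r2c6∈{5}] r2c6 is down to just 5, so r2c6=5.
Step 28. [r6c4∈{3}] r6c4 is down to just 3, so r6c4=3.
Step 29. [r1c2∈{1}] nothing but 1 survives at r1c2 ⇒ r1c2=1.
Step 30. [r8c7∈{5}] r8c7 is down to just 5, so r8c7=5.
Step 31. [r8c4∈{8}] r8c4 is down to just 8, so r8c4=8.
Step 32. [r3c7∈{1}] only 1 remains possible at r3c7. So r3c7=1.
Step 33. [r8c6∈{9}] nothing but 9 survives at r8c6, so r8c6=9.
Step 34. [r4c3∈{4}] only 4 remains possible at r4c3, so r4c3=4.
Step 35. [r3c4∈{4}] r3c4 has the single candidate 4 ⇒ r3c4=4.
Step 36. [r2c3∈{8}] only 8 remains possible at r2c3, so r2c3=8.
Step 37. [r4c4∈{7}] only 7 remains possible at r4c4, so r4c4=7.
Step 38. [r5c7∈{4}] r5c7's peers cover all but 4 ⇒ r5c7=4.
Step 39. [r9c1∈{6}] r9c1 is down to just 6 ⇒ r9c1=6.
Step 40. [r1c9∈{3}] nothing but 3 survives at r1c9 ⇒ r1c9=3.
Step 41. [r9c3∈{5}] r9c3 has the single candidate 5 ⇒ r9c3=5.
Step 42. [r4c9∈{5}] r4c9 is down to just 5 ⇒ r4c9=5.

Answer: 5 1 7 6 9 8 2 4 3 / 3 4 8 1 2 5 7 9 6 / 2 6 9 4 3 7 1 5 8 / 1 9 4 7 8 2 6 3 5 / 8 5 3 9 6 1 4 7 2 / 7 2 6 3 5 4 8 1 9 / 9 8 1 5 7 6 3 2 4 / 4 3 2 8 1 9 5 6 7 / 6 7 5 2 4 3 9 8 1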